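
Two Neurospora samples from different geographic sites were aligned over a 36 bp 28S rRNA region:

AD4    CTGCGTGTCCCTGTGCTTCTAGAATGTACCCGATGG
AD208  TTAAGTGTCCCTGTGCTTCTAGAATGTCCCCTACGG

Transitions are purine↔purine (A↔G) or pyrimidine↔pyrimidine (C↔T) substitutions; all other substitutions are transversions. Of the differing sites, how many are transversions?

Mismatches occur at site 1 (C↔T, transition), site 3 (G↔A, transition), site 4 (C↔A, transversion), site 28 (A↔C, transversion), site 32 (G↔T, transversion), site 34 (T↔C, transition).
Of the 6 differences, 3 transitions and 3 transversions, so the answer is 3.

3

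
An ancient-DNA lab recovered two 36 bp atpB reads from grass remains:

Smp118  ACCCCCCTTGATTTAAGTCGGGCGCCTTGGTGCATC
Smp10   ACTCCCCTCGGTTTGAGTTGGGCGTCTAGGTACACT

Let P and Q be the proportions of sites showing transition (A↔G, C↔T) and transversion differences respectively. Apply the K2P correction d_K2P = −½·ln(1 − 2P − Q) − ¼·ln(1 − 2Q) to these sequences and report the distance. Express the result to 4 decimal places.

0.3894

Differing sites — 3:C/T (Ti); 9:T/C (Ti); 11:A/G (Ti); 15:A/G (Ti); 19:C/T (Ti); 25:C/T (Ti); 28:T/A (Tv); 32:G/A (Ti); 35:T/C (Ti); 36:C/T (Ti).
Of the 10 differences, 9 transitions and 1 transversion over 36 sites: P = 9/36 = 0.250000, Q = 1/36 = 0.027778.
d = −0.5·ln(0.472222) − 0.25·ln(0.944444) = −0.5·(-0.750306) − 0.25·(-0.057159) = 0.3894.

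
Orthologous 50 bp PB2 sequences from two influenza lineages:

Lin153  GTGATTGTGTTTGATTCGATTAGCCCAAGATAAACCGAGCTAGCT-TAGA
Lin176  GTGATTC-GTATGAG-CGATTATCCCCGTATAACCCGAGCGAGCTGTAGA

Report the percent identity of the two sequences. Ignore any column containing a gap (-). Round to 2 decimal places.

80.85%

Excluding the 3 gap columns leaves 47 comparable sites.
Mismatches occur at site 7 (G/C), site 11 (T/A), site 15 (T/G), site 23 (G/T), site 27 (A/C), site 28 (A/G), site 29 (G/T), site 34 (A/C), site 41 (T/G).
38 of the 47 comparable sites match, so the percent identity is 38/47 × 100 = 80.85%.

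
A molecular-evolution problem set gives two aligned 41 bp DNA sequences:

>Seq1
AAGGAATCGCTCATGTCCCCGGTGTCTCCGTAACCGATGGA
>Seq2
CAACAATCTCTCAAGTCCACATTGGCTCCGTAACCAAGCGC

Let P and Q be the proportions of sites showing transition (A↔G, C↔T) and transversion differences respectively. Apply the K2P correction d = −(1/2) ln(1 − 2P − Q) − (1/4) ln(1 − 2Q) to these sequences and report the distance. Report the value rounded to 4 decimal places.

Mismatches occur at site 1 (A/C, transversion), site 3 (G/A, transition), site 4 (G/C, transversion), site 9 (G/T, transversion), site 14 (T/A, transversion), site 19 (C/A, transversion), site 21 (G/A, transition), site 22 (G/T, transversion), site 25 (T/G, transversion), site 36 (G/A, transition), site 38 (T/G, transversion), site 39 (G/C, transversion), site 41 (A/C, transversion).
Of the 13 differences, 3 transitions and 10 transversions over 41 sites: P = 3/41 = 0.073171, Q = 10/41 = 0.243902.
d = −0.5·ln(0.609756) − 0.25·ln(0.512196) = −0.5·(-0.494696) − 0.25·(-0.669048) = 0.4146.

0.4146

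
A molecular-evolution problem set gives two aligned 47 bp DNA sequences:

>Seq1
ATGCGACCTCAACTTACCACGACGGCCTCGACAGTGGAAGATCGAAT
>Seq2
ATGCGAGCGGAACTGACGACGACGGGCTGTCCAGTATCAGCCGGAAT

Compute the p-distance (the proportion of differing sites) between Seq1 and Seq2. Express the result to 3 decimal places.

Differing sites — 7:C/G; 9:T/G; 10:C/G; 15:T/G; 18:C/G; 26:C/G; 29:C/G; 30:G/T; 31:A/C; 36:G/A; 37:G/T; 38:A/C; 41:A/C; 42:T/C; 43:C/G.
There are 15 differences over 47 sites, so p = 15/47 = 0.319.

0.319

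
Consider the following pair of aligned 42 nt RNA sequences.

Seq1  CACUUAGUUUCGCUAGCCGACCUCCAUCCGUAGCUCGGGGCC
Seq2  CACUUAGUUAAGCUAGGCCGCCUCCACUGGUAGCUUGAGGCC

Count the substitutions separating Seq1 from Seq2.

Differing sites — 10:U/A; 11:C/A; 17:C/G; 19:G/C; 20:A/G; 27:U/C; 28:C/U; 29:C/G; 36:C/U; 38:G/A.
That gives 10 mismatches out of 42 aligned sites, so the Hamming distance is 10.

10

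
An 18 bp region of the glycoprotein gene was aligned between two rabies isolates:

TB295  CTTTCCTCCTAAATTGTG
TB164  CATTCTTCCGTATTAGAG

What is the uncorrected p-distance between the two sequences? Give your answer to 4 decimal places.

The sequences differ at positions 2 (T/A), 6 (C/T), 10 (T/G), 11 (A/T), 13 (A/T), 15 (T/A), 17 (T/A).
There are 7 differences over 18 sites, so p = 7/18 = 0.3889.

0.3889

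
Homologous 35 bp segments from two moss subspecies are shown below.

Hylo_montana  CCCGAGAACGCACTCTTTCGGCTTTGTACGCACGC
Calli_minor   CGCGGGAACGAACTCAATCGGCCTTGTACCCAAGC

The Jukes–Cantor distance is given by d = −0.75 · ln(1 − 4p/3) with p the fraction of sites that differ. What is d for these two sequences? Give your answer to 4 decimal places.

0.2726

Differing sites — 2:C/G; 5:A/G; 11:C/A; 16:T/A; 17:T/A; 23:T/C; 30:G/C; 33:C/A.
p = 8/35 = 0.228571.
d = −0.75 · ln(1 − (4/3)·0.228571) = −0.75 · ln(0.695239) = −0.75 · (-0.363500) = 0.2726.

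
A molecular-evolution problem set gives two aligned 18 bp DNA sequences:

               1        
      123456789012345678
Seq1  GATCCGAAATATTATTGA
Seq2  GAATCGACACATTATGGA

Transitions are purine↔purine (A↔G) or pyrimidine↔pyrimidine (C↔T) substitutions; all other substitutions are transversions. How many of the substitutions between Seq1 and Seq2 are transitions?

2

Mismatches occur at site 3 (T↔A, transversion), site 4 (C↔T, transition), site 8 (A↔C, transversion), site 10 (T↔C, transition), site 16 (T↔G, transversion).
Of the 5 differences, 2 transitions and 3 transversions, so the answer is 2.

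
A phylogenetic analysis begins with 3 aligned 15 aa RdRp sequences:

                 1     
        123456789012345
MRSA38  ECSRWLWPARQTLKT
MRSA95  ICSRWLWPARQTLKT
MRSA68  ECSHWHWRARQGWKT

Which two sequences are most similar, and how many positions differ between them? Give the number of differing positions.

1

Pairwise Hamming distances:
  MRSA38 vs MRSA95: 1
  MRSA38 vs MRSA68: 5
  MRSA95 vs MRSA68: 6
The smallest is 1, between MRSA38 and MRSA95.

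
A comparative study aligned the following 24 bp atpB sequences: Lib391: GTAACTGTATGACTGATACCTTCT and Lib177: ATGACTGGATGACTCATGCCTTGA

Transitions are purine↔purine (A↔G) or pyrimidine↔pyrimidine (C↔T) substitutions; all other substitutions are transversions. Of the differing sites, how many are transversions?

Differing sites — 1:G/A (Ti); 3:A/G (Ti); 8:T/G (Tv); 15:G/C (Tv); 18:A/G (Ti); 23:C/G (Tv); 24:T/A (Tv).
Of the 7 differences, 3 transitions and 4 transversions, so the answer is 4.

4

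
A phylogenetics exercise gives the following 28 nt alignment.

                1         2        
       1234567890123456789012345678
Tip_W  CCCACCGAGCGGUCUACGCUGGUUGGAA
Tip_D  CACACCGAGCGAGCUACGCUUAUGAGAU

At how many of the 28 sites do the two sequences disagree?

8

Mismatches occur at site 2 (C→A), site 12 (G→A), site 13 (U→G), site 21 (G→U), site 22 (G→A), site 24 (U→G), site 25 (G→A), site 28 (A→U).
That gives 8 mismatches out of 28 aligned sites, so the Hamming distance is 8.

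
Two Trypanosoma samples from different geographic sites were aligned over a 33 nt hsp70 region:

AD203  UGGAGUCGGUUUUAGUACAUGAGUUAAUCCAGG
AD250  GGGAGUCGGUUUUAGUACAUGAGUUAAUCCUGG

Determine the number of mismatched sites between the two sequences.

Differing sites — 1:U/G; 31:A/U.
That gives 2 mismatches out of 33 aligned sites, so the Hamming distance is 2.

2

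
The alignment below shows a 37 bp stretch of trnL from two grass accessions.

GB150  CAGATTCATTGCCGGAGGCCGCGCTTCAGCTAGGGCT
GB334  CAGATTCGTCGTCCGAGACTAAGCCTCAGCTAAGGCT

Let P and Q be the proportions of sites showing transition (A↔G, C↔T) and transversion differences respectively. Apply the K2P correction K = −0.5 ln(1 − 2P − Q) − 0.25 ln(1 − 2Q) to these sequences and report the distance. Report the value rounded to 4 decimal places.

Mismatches occur at site 8 (A→G, transition), site 10 (T→C, transition), site 12 (C→T, transition), site 14 (G→C, transversion), site 18 (G→A, transition), site 20 (C→T, transition), site 21 (G→A, transition), site 22 (C→A, transversion), site 25 (T→C, transition), site 33 (G→A, transition).
Of the 10 differences, 8 transitions and 2 transversions over 37 sites: P = 8/37 = 0.216216, Q = 2/37 = 0.054054.
d = −0.5·ln(0.513514) − 0.25·ln(0.891892) = −0.5·(-0.666478) − 0.25·(-0.114410) = 0.3618.

0.3618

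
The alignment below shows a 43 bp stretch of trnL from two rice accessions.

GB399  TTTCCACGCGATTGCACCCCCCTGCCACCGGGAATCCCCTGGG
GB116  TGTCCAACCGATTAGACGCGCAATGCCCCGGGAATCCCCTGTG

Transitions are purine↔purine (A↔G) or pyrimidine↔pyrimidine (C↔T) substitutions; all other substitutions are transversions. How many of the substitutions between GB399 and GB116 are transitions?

1

Differing sites — 2:T/G (Tv); 7:C/A (Tv); 8:G/C (Tv); 14:G/A (Ti); 15:C/G (Tv); 18:C/G (Tv); 20:C/G (Tv); 22:C/A (Tv); 23:T/A (Tv); 24:G/T (Tv); 25:C/G (Tv); 27:A/C (Tv); 42:G/T (Tv).
Of the 13 differences, 1 transition and 12 transversions, so the answer is 1.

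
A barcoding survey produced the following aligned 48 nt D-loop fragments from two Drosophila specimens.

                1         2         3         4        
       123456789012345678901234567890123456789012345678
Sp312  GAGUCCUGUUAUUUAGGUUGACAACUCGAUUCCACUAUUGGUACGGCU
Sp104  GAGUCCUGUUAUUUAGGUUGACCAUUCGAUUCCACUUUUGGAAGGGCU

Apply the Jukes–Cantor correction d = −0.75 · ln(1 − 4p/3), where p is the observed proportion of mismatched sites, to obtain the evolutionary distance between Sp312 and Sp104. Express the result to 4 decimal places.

0.1121

Mismatches occur at site 23 (A/C), site 25 (C/U), site 37 (A/U), site 42 (U/A), site 44 (C/G).
p = 5/48 = 0.104167.
d = −0.75 · ln(1 − (4/3)·0.104167) = −0.75 · ln(0.861111) = −0.75 · (-0.149532) = 0.1121.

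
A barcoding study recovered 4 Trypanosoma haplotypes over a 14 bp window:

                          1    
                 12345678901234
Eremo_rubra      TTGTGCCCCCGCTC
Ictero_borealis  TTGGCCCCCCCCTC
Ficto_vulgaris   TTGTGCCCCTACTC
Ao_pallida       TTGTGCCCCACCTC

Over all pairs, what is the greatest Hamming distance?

4

Pairwise Hamming distances:
  Eremo_rubra vs Ictero_borealis: 3
  Eremo_rubra vs Ficto_vulgaris: 2
  Eremo_rubra vs Ao_pallida: 2
  Ictero_borealis vs Ficto_vulgaris: 4
  Ictero_borealis vs Ao_pallida: 3
  Ficto_vulgaris vs Ao_pallida: 2
The largest is 4, between Ictero_borealis and Ficto_vulgaris.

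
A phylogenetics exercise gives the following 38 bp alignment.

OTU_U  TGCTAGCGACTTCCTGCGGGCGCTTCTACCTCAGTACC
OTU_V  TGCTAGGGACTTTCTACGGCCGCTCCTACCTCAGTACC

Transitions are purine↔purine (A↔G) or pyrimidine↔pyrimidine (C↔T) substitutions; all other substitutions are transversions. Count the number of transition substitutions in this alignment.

3

Mismatches occur at site 7 (C↔G, transversion), site 13 (C↔T, transition), site 16 (G↔A, transition), site 20 (G↔C, transversion), site 25 (T↔C, transition).
Of the 5 differences, 3 transitions and 2 transversions, so the answer is 3.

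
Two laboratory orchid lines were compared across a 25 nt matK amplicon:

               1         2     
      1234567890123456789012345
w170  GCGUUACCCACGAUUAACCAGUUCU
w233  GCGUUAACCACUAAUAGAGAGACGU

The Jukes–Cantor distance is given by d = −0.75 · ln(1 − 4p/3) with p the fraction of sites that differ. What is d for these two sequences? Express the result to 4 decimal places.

The sequences differ at positions 7 (C/A), 12 (G/U), 14 (U/A), 17 (A/G), 18 (C/A), 19 (C/G), 22 (U/A), 23 (U/C), 24 (C/G).
p = 9/25 = 0.360000.
d = −0.75 · ln(1 − (4/3)·0.360000) = −0.75 · ln(0.520000) = −0.75 · (-0.653926) = 0.4904.

0.4904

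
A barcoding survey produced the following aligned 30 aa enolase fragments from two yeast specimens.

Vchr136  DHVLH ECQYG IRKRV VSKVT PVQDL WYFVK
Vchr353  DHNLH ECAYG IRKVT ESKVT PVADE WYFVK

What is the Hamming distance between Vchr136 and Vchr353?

7

Mismatches occur at site 3 (V/N), site 8 (Q/A), site 14 (R/V), site 15 (V/T), site 16 (V/E), site 23 (Q/A), site 25 (L/E).
That gives 7 mismatches out of 30 aligned sites, so the Hamming distance is 7.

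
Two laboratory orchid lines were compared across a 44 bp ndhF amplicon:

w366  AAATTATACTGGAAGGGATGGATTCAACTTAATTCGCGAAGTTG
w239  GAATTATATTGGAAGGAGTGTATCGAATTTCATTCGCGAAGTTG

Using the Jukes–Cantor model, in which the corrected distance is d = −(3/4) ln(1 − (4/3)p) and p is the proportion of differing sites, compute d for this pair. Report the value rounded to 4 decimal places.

Differing sites — 1:A/G; 9:C/T; 17:G/A; 18:A/G; 21:G/T; 24:T/C; 25:C/G; 28:C/T; 31:A/C.
p = 9/44 = 0.204545.
d = −0.75 · ln(1 − (4/3)·0.204545) = −0.75 · ln(0.727273) = −0.75 · (-0.318453) = 0.2388.

0.2388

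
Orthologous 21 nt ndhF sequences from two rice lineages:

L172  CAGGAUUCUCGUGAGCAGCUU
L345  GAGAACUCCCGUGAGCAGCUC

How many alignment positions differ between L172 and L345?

The sequences differ at positions 1 (C/G), 4 (G/A), 6 (U/C), 9 (U/C), 21 (U/C).
That gives 5 mismatches out of 21 aligned sites, so the Hamming distance is 5.

5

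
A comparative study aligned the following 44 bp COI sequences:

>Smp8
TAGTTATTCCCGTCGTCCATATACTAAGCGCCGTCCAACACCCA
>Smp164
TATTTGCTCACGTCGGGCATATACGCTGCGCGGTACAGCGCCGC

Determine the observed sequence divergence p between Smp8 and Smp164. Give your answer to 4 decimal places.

0.3409

The sequences differ at positions 3 (G/T), 6 (A/G), 7 (T/C), 10 (C/A), 16 (T/G), 17 (C/G), 25 (T/G), 26 (A/C), 27 (A/T), 32 (C/G), 35 (C/A), 38 (A/G), 40 (A/G), 43 (C/G), 44 (A/C).
There are 15 differences over 44 sites, so p = 15/44 = 0.3409.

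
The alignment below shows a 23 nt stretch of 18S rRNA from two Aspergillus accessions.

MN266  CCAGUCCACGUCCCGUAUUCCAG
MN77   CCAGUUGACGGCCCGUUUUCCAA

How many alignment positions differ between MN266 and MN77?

5

The sequences differ at positions 6 (C/U), 7 (C/G), 11 (U/G), 17 (A/U), 23 (G/A).
That gives 5 mismatches out of 23 aligned sites, so the Hamming distance is 5.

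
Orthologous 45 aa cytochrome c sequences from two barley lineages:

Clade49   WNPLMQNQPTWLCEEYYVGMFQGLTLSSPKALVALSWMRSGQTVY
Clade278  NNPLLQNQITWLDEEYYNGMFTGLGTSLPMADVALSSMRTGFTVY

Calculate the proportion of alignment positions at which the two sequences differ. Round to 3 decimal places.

0.311

Mismatches occur at site 1 (W↔N), site 5 (M↔L), site 9 (P↔I), site 13 (C↔D), site 18 (V↔N), site 22 (Q↔T), site 25 (T↔G), site 26 (L↔T), site 28 (S↔L), site 30 (K↔M), site 32 (L↔D), site 37 (W↔S), site 40 (S↔T), site 42 (Q↔F).
There are 14 differences over 45 sites, so p = 14/45 = 0.311.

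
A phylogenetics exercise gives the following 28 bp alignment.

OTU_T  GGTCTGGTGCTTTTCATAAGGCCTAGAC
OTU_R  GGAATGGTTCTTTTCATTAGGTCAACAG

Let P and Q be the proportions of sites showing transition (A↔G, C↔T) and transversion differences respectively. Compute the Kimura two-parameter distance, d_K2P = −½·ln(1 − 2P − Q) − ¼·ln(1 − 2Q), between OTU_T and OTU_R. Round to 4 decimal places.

The sequences differ at positions 3 (T/A, transversion), 4 (C/A, transversion), 9 (G/T, transversion), 18 (A/T, transversion), 22 (C/T, transition), 24 (T/A, transversion), 26 (G/C, transversion), 28 (C/G, transversion).
Of the 8 differences, 1 transition and 7 transversions over 28 sites: P = 1/28 = 0.035714, Q = 7/28 = 0.250000.
d = −0.5·ln(0.678572) − 0.25·ln(0.500000) = −0.5·(-0.387765) − 0.25·(-0.693147) = 0.3672.

0.3672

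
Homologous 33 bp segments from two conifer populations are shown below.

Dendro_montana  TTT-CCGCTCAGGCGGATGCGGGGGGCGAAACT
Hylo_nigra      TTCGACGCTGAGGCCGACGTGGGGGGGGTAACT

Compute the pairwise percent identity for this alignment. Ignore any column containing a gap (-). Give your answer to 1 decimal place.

Excluding the 1 gap column leaves 32 comparable sites.
Differing sites — 3:T/C; 5:C/A; 10:C/G; 15:G/C; 18:T/C; 20:C/T; 27:C/G; 29:A/T.
24 of the 32 comparable sites match, so the percent identity is 24/32 × 100 = 75.0%.

75.0%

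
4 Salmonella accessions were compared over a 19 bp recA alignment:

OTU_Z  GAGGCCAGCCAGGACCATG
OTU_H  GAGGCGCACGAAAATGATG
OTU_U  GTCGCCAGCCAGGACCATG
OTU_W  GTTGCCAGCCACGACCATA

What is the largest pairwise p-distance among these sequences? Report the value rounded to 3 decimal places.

0.579

Pairwise Hamming distances:
  OTU_Z vs OTU_H: 8
  OTU_Z vs OTU_U: 2
  OTU_Z vs OTU_W: 4
  OTU_H vs OTU_U: 10
  OTU_H vs OTU_W: 11
  OTU_U vs OTU_W: 3
The largest is 11 mismatches, between OTU_H and OTU_W; p = 11/19 = 0.579.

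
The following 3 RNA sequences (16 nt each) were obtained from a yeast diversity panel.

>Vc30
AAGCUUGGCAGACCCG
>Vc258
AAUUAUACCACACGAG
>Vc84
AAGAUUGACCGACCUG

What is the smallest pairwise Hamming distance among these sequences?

4

Pairwise Hamming distances:
  Vc30 vs Vc258: 8
  Vc30 vs Vc84: 4
  Vc258 vs Vc84: 9
The smallest is 4, between Vc30 and Vc84.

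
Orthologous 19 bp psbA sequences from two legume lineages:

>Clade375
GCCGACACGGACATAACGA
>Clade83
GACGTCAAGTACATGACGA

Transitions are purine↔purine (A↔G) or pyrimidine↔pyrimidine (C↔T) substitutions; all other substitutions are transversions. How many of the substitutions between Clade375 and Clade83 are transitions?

Mismatches occur at site 2 (C↔A, transversion), site 5 (A↔T, transversion), site 8 (C↔A, transversion), site 10 (G↔T, transversion), site 15 (A↔G, transition).
Of the 5 differences, 1 transition and 4 transversions, so the answer is 1.

1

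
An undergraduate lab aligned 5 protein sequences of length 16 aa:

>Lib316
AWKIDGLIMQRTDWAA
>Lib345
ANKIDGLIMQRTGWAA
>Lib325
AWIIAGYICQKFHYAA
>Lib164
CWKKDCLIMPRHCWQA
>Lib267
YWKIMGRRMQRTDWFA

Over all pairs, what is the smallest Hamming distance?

2

Pairwise Hamming distances:
  Lib316 vs Lib345: 2
  Lib316 vs Lib325: 8
  Lib316 vs Lib164: 7
  Lib316 vs Lib267: 5
  Lib345 vs Lib325: 9
  Lib345 vs Lib164: 8
  Lib345 vs Lib267: 7
  Lib325 vs Lib164: 13
  Lib325 vs Lib267: 11
  Lib164 vs Lib267: 10
The smallest is 2, between Lib316 and Lib345.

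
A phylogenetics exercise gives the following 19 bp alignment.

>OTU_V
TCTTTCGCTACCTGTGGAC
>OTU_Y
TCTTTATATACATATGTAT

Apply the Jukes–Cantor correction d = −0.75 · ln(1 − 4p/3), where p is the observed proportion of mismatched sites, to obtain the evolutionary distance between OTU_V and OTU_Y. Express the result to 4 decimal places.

Mismatches occur at site 6 (C→A), site 7 (G→T), site 8 (C→A), site 12 (C→A), site 14 (G→A), site 17 (G→T), site 19 (C→T).
p = 7/19 = 0.368421.
d = −0.75 · ln(1 − (4/3)·0.368421) = −0.75 · ln(0.508772) = −0.75 · (-0.675755) = 0.5068.

0.5068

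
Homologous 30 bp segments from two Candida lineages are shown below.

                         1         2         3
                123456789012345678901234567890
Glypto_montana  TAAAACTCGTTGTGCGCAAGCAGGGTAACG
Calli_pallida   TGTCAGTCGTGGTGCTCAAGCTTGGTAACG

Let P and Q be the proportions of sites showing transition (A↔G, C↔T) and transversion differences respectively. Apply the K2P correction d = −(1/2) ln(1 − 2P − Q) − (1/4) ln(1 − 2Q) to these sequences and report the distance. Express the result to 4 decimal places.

Differing sites — 2:A/G (Ti); 3:A/T (Tv); 4:A/C (Tv); 6:C/G (Tv); 11:T/G (Tv); 16:G/T (Tv); 22:A/T (Tv); 23:G/T (Tv).
Of the 8 differences, 1 transition and 7 transversions over 30 sites: P = 1/30 = 0.033333, Q = 7/30 = 0.233333.
d = −0.5·ln(0.700001) − 0.25·ln(0.533334) = −0.5·(-0.356674) − 0.25·(-0.628607) = 0.3355.

0.3355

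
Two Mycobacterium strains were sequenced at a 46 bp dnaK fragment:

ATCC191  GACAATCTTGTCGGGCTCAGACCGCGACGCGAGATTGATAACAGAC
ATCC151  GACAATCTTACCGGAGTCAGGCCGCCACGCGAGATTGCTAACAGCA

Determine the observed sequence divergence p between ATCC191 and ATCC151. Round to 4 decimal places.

0.1957

The sequences differ at positions 10 (G/A), 11 (T/C), 15 (G/A), 16 (C/G), 21 (A/G), 26 (G/C), 38 (A/C), 45 (A/C), 46 (C/A).
There are 9 differences over 46 sites, so p = 9/46 = 0.1957.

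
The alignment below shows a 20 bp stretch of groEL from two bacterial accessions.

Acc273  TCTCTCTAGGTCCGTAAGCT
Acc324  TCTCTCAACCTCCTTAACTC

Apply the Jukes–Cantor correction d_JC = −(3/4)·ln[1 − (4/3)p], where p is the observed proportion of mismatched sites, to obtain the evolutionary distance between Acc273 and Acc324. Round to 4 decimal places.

The sequences differ at positions 7 (T/A), 9 (G/C), 10 (G/C), 14 (G/T), 18 (G/C), 19 (C/T), 20 (T/C).
p = 7/20 = 0.350000.
d = −0.75 · ln(1 − (4/3)·0.350000) = −0.75 · ln(0.533333) = −0.75 · (-0.628609) = 0.4715.

0.4715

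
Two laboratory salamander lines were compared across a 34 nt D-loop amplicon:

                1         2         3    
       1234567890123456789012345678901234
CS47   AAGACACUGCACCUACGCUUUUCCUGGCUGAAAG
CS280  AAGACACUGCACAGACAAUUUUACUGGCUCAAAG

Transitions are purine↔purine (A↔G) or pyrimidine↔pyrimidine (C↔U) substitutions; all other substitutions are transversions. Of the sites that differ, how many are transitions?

Mismatches occur at site 13 (C↔A, transversion), site 14 (U↔G, transversion), site 17 (G↔A, transition), site 18 (C↔A, transversion), site 23 (C↔A, transversion), site 30 (G↔C, transversion).
Of the 6 differences, 1 transition and 5 transversions, so the answer is 1.

1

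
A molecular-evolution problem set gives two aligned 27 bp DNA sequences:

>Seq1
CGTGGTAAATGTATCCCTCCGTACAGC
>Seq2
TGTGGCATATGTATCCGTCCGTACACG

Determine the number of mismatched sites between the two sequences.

Differing sites — 1:C/T; 6:T/C; 8:A/T; 17:C/G; 26:G/C; 27:C/G.
That gives 6 mismatches out of 27 aligned sites, so the Hamming distance is 6.

6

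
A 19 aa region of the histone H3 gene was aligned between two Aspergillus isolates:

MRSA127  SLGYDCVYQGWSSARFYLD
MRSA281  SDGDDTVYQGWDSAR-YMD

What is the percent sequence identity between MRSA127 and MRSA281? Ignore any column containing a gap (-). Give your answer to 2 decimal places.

Excluding the 1 gap column leaves 18 comparable sites.
Differing sites — 2:L/D; 4:Y/D; 6:C/T; 12:S/D; 18:L/M.
13 of the 18 comparable sites match, so the percent identity is 13/18 × 100 = 72.22%.

72.22%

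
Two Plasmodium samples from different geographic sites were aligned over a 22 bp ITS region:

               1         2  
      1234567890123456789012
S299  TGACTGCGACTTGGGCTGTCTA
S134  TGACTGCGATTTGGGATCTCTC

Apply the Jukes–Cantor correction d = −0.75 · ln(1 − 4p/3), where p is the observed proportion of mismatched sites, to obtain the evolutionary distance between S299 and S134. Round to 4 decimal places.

0.2082

The sequences differ at positions 10 (C/T), 16 (C/A), 18 (G/C), 22 (A/C).
p = 4/22 = 0.181818.
d = −0.75 · ln(1 − (4/3)·0.181818) = −0.75 · ln(0.757576) = −0.75 · (-0.277631) = 0.2082.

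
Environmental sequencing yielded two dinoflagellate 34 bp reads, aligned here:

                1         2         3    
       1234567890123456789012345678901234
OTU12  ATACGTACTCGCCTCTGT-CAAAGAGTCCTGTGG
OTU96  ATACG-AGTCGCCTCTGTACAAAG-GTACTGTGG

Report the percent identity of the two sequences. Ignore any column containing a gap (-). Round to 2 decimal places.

Excluding the 3 gap columns leaves 31 comparable sites.
The sequences differ at positions 8 (C/G), 28 (C/A).
29 of the 31 comparable sites match, so the percent identity is 29/31 × 100 = 93.55%.

93.55%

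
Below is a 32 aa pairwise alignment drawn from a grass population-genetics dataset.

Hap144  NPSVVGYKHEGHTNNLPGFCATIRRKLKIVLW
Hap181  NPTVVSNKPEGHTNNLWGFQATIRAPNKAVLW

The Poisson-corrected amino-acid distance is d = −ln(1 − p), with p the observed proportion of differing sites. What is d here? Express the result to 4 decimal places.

0.3747

Mismatches occur at site 3 (S↔T), site 6 (G↔S), site 7 (Y↔N), site 9 (H↔P), site 17 (P↔W), site 20 (C↔Q), site 25 (R↔A), site 26 (K↔P), site 27 (L↔N), site 29 (I↔A).
p = 10/32 = 0.312500.
d = −ln(1 − 0.312500) = −ln(0.687500) = 0.3747.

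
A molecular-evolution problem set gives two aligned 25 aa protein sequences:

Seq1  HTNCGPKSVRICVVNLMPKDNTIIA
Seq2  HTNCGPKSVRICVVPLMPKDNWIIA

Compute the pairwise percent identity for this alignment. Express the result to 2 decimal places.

Differing sites — 15:N/P; 22:T/W.
23 of the 25 sites match, so the percent identity is 23/25 × 100 = 92.00%.

92.00%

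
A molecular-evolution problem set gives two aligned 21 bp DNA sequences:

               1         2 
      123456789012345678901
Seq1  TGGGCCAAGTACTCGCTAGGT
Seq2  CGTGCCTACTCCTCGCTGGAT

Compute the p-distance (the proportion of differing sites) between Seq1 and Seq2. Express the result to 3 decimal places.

The sequences differ at positions 1 (T/C), 3 (G/T), 7 (A/T), 9 (G/C), 11 (A/C), 18 (A/G), 20 (G/A).
There are 7 differences over 21 sites, so p = 7/21 = 0.333.

0.333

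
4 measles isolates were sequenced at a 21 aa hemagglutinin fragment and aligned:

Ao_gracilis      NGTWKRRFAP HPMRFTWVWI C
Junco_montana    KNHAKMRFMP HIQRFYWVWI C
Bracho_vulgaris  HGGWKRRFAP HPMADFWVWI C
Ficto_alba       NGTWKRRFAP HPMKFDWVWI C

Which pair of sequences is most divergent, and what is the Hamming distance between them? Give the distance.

Pairwise Hamming distances:
  Ao_gracilis vs Junco_montana: 9
  Ao_gracilis vs Bracho_vulgaris: 5
  Ao_gracilis vs Ficto_alba: 2
  Junco_montana vs Bracho_vulgaris: 11
  Junco_montana vs Ficto_alba: 10
  Bracho_vulgaris vs Ficto_alba: 5
The largest is 11, between Junco_montana and Bracho_vulgaris.

11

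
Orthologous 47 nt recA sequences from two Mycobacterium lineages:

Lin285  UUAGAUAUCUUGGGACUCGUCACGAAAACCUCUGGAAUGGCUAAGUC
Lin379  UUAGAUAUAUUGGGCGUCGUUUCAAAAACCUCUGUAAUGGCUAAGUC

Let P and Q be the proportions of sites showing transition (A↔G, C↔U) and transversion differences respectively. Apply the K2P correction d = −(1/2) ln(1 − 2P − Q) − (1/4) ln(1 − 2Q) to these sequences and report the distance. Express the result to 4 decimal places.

0.1661

Mismatches occur at site 9 (C↔A, transversion), site 15 (A↔C, transversion), site 16 (C↔G, transversion), site 21 (C↔U, transition), site 22 (A↔U, transversion), site 24 (G↔A, transition), site 35 (G↔U, transversion).
Of the 7 differences, 2 transitions and 5 transversions over 47 sites: P = 2/47 = 0.042553, Q = 5/47 = 0.106383.
d = −0.5·ln(0.808511) − 0.25·ln(0.787234) = −0.5·(-0.212561) − 0.25·(-0.239230) = 0.1661.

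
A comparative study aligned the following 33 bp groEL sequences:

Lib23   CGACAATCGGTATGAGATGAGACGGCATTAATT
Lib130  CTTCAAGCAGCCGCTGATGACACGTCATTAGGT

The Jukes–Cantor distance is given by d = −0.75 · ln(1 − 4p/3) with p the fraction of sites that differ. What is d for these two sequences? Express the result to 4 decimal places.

Differing sites — 2:G/T; 3:A/T; 7:T/G; 9:G/A; 11:T/C; 12:A/C; 13:T/G; 14:G/C; 15:A/T; 21:G/C; 25:G/T; 31:A/G; 32:T/G.
p = 13/33 = 0.393939.
d = −0.75 · ln(1 − (4/3)·0.393939) = −0.75 · ln(0.474748) = −0.75 · (-0.744971) = 0.5587.

0.5587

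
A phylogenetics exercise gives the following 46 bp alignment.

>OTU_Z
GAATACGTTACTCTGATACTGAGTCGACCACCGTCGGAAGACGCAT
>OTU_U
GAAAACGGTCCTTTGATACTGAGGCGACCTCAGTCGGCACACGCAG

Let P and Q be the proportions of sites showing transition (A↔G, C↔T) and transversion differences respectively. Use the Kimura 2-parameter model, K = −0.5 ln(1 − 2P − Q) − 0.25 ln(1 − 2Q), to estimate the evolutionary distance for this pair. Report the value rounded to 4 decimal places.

0.2608

The sequences differ at positions 4 (T/A, transversion), 8 (T/G, transversion), 10 (A/C, transversion), 13 (C/T, transition), 24 (T/G, transversion), 30 (A/T, transversion), 32 (C/A, transversion), 38 (A/C, transversion), 40 (G/C, transversion), 46 (T/G, transversion).
Of the 10 differences, 1 transition and 9 transversions over 46 sites: P = 1/46 = 0.021739, Q = 9/46 = 0.195652.
d = −0.5·ln(0.760870) − 0.25·ln(0.608696) = −0.5·(-0.273293) − 0.25·(-0.496436) = 0.2608.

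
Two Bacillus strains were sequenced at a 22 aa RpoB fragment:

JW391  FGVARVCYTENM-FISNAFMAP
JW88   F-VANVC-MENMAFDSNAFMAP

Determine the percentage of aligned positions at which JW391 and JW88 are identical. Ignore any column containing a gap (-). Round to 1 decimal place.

Excluding the 3 gap columns leaves 19 comparable sites.
Differing sites — 5:R/N; 9:T/M; 15:I/D.
16 of the 19 comparable sites match, so the percent identity is 16/19 × 100 = 84.2%.

84.2%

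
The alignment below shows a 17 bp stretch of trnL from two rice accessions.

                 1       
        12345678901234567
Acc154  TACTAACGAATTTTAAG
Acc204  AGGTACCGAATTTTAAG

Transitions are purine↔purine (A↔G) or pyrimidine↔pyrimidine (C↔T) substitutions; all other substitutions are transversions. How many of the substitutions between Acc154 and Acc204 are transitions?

Differing sites — 1:T/A (Tv); 2:A/G (Ti); 3:C/G (Tv); 6:A/C (Tv).
Of the 4 differences, 1 transition and 3 transversions, so the answer is 1.

1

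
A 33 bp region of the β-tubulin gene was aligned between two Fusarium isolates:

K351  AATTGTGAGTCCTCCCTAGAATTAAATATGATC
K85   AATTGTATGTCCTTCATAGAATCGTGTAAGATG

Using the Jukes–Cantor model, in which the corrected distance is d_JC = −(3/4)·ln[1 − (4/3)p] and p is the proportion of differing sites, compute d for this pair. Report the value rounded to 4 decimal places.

The sequences differ at positions 7 (G/A), 8 (A/T), 14 (C/T), 16 (C/A), 23 (T/C), 24 (A/G), 25 (A/T), 26 (A/G), 29 (T/A), 33 (C/G).
p = 10/33 = 0.303030.
d = −0.75 · ln(1 − (4/3)·0.303030) = −0.75 · ln(0.595960) = −0.75 · (-0.517582) = 0.3882.

0.3882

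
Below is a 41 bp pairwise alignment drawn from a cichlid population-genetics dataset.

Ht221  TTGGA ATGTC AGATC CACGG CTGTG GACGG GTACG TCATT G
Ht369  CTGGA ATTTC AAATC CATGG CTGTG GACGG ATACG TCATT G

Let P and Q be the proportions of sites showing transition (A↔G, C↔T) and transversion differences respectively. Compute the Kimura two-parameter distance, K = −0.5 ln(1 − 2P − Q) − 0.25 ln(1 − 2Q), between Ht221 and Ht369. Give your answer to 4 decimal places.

Mismatches occur at site 1 (T↔C, transition), site 8 (G↔T, transversion), site 12 (G↔A, transition), site 18 (C↔T, transition), site 31 (G↔A, transition).
Of the 5 differences, 4 transitions and 1 transversion over 41 sites: P = 4/41 = 0.097561, Q = 1/41 = 0.024390.
d = −0.5·ln(0.780488) − 0.25·ln(0.951220) = −0.5·(-0.247836) − 0.25·(-0.050010) = 0.1364.

0.1364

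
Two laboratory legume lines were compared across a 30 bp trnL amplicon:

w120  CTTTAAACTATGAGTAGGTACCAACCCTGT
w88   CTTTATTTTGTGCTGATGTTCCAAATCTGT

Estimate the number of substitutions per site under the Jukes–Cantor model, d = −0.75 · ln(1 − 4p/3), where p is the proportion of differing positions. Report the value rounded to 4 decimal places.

0.5034

Mismatches occur at site 6 (A/T), site 7 (A/T), site 8 (C/T), site 10 (A/G), site 13 (A/C), site 14 (G/T), site 15 (T/G), site 17 (G/T), site 20 (A/T), site 25 (C/A), site 26 (C/T).
p = 11/30 = 0.366667.
d = −0.75 · ln(1 − (4/3)·0.366667) = −0.75 · ln(0.511111) = −0.75 · (-0.671168) = 0.5034.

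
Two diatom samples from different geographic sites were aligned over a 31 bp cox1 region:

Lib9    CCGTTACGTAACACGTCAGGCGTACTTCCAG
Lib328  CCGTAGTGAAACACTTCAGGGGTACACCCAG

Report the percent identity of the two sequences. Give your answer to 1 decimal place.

The sequences differ at positions 5 (T/A), 6 (A/G), 7 (C/T), 9 (T/A), 15 (G/T), 21 (C/G), 26 (T/A), 27 (T/C).
23 of the 31 sites match, so the percent identity is 23/31 × 100 = 74.2%.

74.2%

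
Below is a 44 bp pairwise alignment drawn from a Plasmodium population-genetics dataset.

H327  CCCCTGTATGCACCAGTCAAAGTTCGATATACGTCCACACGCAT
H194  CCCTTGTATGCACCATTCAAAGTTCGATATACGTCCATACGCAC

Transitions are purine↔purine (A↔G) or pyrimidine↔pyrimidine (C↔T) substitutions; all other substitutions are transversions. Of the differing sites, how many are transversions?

1

Differing sites — 4:C/T (Ti); 16:G/T (Tv); 38:C/T (Ti); 44:T/C (Ti).
Of the 4 differences, 3 transitions and 1 transversion, so the answer is 1.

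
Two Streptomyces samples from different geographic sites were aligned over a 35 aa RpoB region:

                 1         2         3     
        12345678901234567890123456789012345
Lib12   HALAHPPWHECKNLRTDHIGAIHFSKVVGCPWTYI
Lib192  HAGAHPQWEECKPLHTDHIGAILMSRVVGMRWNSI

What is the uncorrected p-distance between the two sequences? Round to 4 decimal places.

0.3429

Differing sites — 3:L/G; 7:P/Q; 9:H/E; 13:N/P; 15:R/H; 23:H/L; 24:F/M; 26:K/R; 30:C/M; 31:P/R; 33:T/N; 34:Y/S.
There are 12 differences over 35 sites, so p = 12/35 = 0.3429.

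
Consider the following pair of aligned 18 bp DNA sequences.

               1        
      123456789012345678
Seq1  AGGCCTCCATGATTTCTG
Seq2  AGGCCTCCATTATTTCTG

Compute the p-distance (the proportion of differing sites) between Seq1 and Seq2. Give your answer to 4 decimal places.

Differing sites — 11:G/T.
There are 1 differences over 18 sites, so p = 1/18 = 0.0556.

0.0556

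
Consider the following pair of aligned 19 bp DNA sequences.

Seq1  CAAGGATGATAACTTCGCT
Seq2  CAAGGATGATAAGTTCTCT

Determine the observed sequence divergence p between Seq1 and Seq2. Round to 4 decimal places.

0.1053

Mismatches occur at site 13 (C/G), site 17 (G/T).
There are 2 differences over 19 sites, so p = 2/19 = 0.1053.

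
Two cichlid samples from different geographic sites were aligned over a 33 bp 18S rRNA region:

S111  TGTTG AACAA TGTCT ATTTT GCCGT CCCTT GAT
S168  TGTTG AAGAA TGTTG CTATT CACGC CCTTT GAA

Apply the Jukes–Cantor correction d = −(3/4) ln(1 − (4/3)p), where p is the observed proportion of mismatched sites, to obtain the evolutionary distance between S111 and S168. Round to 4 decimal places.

0.3882

The sequences differ at positions 8 (C/G), 14 (C/T), 15 (T/G), 16 (A/C), 18 (T/A), 21 (G/C), 22 (C/A), 25 (T/C), 28 (C/T), 33 (T/A).
p = 10/33 = 0.303030.
d = −0.75 · ln(1 − (4/3)·0.303030) = −0.75 · ln(0.595960) = −0.75 · (-0.517582) = 0.3882.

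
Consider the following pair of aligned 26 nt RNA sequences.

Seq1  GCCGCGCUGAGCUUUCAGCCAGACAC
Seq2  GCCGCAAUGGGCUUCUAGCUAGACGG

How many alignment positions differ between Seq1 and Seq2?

8

Differing sites — 6:G/A; 7:C/A; 10:A/G; 15:U/C; 16:C/U; 20:C/U; 25:A/G; 26:C/G.
That gives 8 mismatches out of 26 aligned sites, so the Hamming distance is 8.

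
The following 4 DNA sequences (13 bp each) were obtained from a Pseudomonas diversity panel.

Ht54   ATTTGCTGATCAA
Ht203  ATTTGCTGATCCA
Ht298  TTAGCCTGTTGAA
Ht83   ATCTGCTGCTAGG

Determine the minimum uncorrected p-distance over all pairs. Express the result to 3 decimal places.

Pairwise Hamming distances:
  Ht54 vs Ht203: 1
  Ht54 vs Ht298: 6
  Ht54 vs Ht83: 5
  Ht203 vs Ht298: 7
  Ht203 vs Ht83: 5
  Ht298 vs Ht83: 8
The smallest is 1 mismatch, between Ht54 and Ht203; p = 1/13 = 0.077.

0.077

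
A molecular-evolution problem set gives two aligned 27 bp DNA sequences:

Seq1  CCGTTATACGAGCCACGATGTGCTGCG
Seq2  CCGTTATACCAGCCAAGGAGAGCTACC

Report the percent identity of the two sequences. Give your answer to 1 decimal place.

74.1%

The sequences differ at positions 10 (G/C), 16 (C/A), 18 (A/G), 19 (T/A), 21 (T/A), 25 (G/A), 27 (G/C).
20 of the 27 sites match, so the percent identity is 20/27 × 100 = 74.1%.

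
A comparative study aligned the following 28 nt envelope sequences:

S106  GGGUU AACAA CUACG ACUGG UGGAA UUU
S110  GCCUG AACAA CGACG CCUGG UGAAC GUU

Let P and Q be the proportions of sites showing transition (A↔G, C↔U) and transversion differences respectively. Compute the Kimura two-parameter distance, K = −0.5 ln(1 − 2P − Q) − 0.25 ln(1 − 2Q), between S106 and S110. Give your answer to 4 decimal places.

0.3672

Differing sites — 2:G/C (Tv); 3:G/C (Tv); 5:U/G (Tv); 12:U/G (Tv); 16:A/C (Tv); 23:G/A (Ti); 25:A/C (Tv); 26:U/G (Tv).
Of the 8 differences, 1 transition and 7 transversions over 28 sites: P = 1/28 = 0.035714, Q = 7/28 = 0.250000.
d = −0.5·ln(0.678572) − 0.25·ln(0.500000) = −0.5·(-0.387765) − 0.25·(-0.693147) = 0.3672.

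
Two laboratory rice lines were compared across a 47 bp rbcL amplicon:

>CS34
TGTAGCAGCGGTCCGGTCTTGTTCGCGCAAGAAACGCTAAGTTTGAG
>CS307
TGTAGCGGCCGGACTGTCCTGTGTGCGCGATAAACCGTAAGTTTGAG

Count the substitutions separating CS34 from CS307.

Mismatches occur at site 7 (A↔G), site 10 (G↔C), site 12 (T↔G), site 13 (C↔A), site 15 (G↔T), site 19 (T↔C), site 23 (T↔G), site 24 (C↔T), site 29 (A↔G), site 31 (G↔T), site 36 (G↔C), site 37 (C↔G).
That gives 12 mismatches out of 47 aligned sites, so the Hamming distance is 12.

12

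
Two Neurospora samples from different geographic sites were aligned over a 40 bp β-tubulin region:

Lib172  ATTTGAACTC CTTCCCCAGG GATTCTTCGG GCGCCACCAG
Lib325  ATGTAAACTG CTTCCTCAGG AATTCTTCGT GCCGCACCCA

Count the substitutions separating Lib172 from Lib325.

10

Mismatches occur at site 3 (T→G), site 5 (G→A), site 10 (C→G), site 16 (C→T), site 21 (G→A), site 30 (G→T), site 33 (G→C), site 34 (C→G), site 39 (A→C), site 40 (G→A).
That gives 10 mismatches out of 40 aligned sites, so the Hamming distance is 10.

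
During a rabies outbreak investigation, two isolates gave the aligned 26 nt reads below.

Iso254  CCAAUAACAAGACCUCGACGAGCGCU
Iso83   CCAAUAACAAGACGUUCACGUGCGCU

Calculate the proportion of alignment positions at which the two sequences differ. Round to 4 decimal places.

Differing sites — 14:C/G; 16:C/U; 17:G/C; 21:A/U.
There are 4 differences over 26 sites, so p = 4/26 = 0.1538.

0.1538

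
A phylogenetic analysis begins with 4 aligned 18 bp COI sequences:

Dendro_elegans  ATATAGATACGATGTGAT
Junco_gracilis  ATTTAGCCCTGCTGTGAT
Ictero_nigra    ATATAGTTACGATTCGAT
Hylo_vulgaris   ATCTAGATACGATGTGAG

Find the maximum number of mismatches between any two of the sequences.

Pairwise Hamming distances:
  Dendro_elegans vs Junco_gracilis: 6
  Dendro_elegans vs Ictero_nigra: 3
  Dendro_elegans vs Hylo_vulgaris: 2
  Junco_gracilis vs Ictero_nigra: 8
  Junco_gracilis vs Hylo_vulgaris: 7
  Ictero_nigra vs Hylo_vulgaris: 5
The largest is 8, between Junco_gracilis and Ictero_nigra.

8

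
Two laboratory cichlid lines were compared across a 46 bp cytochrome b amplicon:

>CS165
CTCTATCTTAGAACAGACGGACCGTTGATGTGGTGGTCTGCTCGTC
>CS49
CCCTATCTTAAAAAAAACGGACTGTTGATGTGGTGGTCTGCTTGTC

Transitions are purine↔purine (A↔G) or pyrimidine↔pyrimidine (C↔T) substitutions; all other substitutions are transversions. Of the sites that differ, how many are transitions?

5

The sequences differ at positions 2 (T/C, transition), 11 (G/A, transition), 14 (C/A, transversion), 16 (G/A, transition), 23 (C/T, transition), 43 (C/T, transition).
Of the 6 differences, 5 transitions and 1 transversion, so the answer is 5.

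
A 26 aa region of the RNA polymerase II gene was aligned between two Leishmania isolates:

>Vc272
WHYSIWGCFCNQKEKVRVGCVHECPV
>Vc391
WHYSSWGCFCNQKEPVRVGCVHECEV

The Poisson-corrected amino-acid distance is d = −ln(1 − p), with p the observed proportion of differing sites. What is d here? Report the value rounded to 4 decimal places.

Mismatches occur at site 5 (I→S), site 15 (K→P), site 25 (P→E).
p = 3/26 = 0.115385.
d = −ln(1 − 0.115385) = −ln(0.884615) = 0.1226.

0.1226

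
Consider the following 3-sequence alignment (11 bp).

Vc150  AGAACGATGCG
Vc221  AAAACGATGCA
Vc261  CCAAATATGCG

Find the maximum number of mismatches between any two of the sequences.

5

Pairwise Hamming distances:
  Vc150 vs Vc221: 2
  Vc150 vs Vc261: 4
  Vc221 vs Vc261: 5
The largest is 5, between Vc221 and Vc261.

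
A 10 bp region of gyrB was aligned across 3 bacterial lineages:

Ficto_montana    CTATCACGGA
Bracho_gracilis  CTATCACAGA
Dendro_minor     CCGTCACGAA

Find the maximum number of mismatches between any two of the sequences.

Pairwise Hamming distances:
  Ficto_montana vs Bracho_gracilis: 1
  Ficto_montana vs Dendro_minor: 3
  Bracho_gracilis vs Dendro_minor: 4
The largest is 4, between Bracho_gracilis and Dendro_minor.

4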